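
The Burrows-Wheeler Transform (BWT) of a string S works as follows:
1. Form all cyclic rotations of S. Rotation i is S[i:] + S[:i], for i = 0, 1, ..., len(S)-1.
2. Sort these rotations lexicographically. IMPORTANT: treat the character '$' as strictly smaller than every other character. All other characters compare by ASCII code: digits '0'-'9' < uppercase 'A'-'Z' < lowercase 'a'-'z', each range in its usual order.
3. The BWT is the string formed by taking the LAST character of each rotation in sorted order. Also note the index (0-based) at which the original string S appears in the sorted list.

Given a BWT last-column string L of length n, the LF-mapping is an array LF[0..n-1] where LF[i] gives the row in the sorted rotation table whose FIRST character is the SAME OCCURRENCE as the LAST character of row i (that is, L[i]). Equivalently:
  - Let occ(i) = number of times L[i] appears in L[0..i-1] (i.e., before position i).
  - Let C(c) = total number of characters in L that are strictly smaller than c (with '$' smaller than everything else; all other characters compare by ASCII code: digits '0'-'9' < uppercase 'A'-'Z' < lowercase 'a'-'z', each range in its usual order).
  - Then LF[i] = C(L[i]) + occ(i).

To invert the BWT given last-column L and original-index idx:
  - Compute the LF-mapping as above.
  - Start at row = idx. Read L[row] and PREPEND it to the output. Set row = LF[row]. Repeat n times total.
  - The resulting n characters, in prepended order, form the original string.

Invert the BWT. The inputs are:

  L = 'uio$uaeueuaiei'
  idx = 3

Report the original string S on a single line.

LF mapping: 10 6 9 0 11 1 3 12 4 13 2 7 5 8
Walk LF starting at row 3, prepending L[row]:
  step 1: row=3, L[3]='$', prepend. Next row=LF[3]=0
  step 2: row=0, L[0]='u', prepend. Next row=LF[0]=10
  step 3: row=10, L[10]='a', prepend. Next row=LF[10]=2
  step 4: row=2, L[2]='o', prepend. Next row=LF[2]=9
  step 5: row=9, L[9]='u', prepend. Next row=LF[9]=13
  step 6: row=13, L[13]='i', prepend. Next row=LF[13]=8
  step 7: row=8, L[8]='e', prepend. Next row=LF[8]=4
  step 8: row=4, L[4]='u', prepend. Next row=LF[4]=11
  step 9: row=11, L[11]='i', prepend. Next row=LF[11]=7
  step 10: row=7, L[7]='u', prepend. Next row=LF[7]=12
  step 11: row=12, L[12]='e', prepend. Next row=LF[12]=5
  step 12: row=5, L[5]='a', prepend. Next row=LF[5]=1
  step 13: row=1, L[1]='i', prepend. Next row=LF[1]=6
  step 14: row=6, L[6]='e', prepend. Next row=LF[6]=3
Reversed output: eiaeuiueiuoau$

Answer: eiaeuiueiuoau$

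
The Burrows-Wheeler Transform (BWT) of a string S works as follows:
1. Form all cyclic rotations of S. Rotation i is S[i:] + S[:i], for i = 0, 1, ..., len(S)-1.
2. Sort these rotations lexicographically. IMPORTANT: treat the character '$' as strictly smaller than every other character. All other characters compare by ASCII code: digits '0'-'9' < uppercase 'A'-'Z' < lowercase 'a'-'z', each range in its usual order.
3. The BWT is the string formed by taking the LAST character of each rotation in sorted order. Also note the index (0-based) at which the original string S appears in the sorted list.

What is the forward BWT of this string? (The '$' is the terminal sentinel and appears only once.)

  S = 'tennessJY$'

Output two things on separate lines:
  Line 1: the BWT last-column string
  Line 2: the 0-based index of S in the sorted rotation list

Answer: YsJtnnese$
9

Derivation:
All 10 rotations (rotation i = S[i:]+S[:i]):
  rot[0] = tennessJY$
  rot[1] = ennessJY$t
  rot[2] = nnessJY$te
  rot[3] = nessJY$ten
  rot[4] = essJY$tenn
  rot[5] = ssJY$tenne
  rot[6] = sJY$tennes
  rot[7] = JY$tenness
  rot[8] = Y$tennessJ
  rot[9] = $tennessJY
Sorted (with $ < everything):
  sorted[0] = $tennessJY  (last char: 'Y')
  sorted[1] = JY$tenness  (last char: 's')
  sorted[2] = Y$tennessJ  (last char: 'J')
  sorted[3] = ennessJY$t  (last char: 't')
  sorted[4] = essJY$tenn  (last char: 'n')
  sorted[5] = nessJY$ten  (last char: 'n')
  sorted[6] = nnessJY$te  (last char: 'e')
  sorted[7] = sJY$tennes  (last char: 's')
  sorted[8] = ssJY$tenne  (last char: 'e')
  sorted[9] = tennessJY$  (last char: '$')
Last column: YsJtnnese$
Original string S is at sorted index 9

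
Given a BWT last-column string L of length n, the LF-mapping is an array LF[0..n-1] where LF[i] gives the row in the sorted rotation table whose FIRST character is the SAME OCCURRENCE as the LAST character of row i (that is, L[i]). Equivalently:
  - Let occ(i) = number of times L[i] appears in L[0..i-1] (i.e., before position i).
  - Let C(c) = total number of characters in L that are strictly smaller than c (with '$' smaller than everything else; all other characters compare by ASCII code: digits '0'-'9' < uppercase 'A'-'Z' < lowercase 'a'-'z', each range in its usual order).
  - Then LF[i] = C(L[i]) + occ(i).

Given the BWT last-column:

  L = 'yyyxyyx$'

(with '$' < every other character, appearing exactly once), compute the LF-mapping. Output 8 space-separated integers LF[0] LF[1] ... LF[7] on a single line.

Answer: 3 4 5 1 6 7 2 0

Derivation:
Char counts: '$':1, 'x':2, 'y':5
C (first-col start): C('$')=0, C('x')=1, C('y')=3
L[0]='y': occ=0, LF[0]=C('y')+0=3+0=3
L[1]='y': occ=1, LF[1]=C('y')+1=3+1=4
L[2]='y': occ=2, LF[2]=C('y')+2=3+2=5
L[3]='x': occ=0, LF[3]=C('x')+0=1+0=1
L[4]='y': occ=3, LF[4]=C('y')+3=3+3=6
L[5]='y': occ=4, LF[5]=C('y')+4=3+4=7
L[6]='x': occ=1, LF[6]=C('x')+1=1+1=2
L[7]='$': occ=0, LF[7]=C('$')+0=0+0=0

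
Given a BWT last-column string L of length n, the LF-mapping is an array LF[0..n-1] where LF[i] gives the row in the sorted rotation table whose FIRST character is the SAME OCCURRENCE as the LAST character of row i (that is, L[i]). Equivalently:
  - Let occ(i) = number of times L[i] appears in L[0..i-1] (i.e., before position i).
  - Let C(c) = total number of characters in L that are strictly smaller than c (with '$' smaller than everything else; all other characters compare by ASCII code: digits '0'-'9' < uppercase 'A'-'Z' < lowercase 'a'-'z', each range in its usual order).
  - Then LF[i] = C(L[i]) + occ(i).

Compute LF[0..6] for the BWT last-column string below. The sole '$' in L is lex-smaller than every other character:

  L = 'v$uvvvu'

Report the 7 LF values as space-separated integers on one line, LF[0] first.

Char counts: '$':1, 'u':2, 'v':4
C (first-col start): C('$')=0, C('u')=1, C('v')=3
L[0]='v': occ=0, LF[0]=C('v')+0=3+0=3
L[1]='$': occ=0, LF[1]=C('$')+0=0+0=0
L[2]='u': occ=0, LF[2]=C('u')+0=1+0=1
L[3]='v': occ=1, LF[3]=C('v')+1=3+1=4
L[4]='v': occ=2, LF[4]=C('v')+2=3+2=5
L[5]='v': occ=3, LF[5]=C('v')+3=3+3=6
L[6]='u': occ=1, LF[6]=C('u')+1=1+1=2

Answer: 3 0 1 4 5 6 2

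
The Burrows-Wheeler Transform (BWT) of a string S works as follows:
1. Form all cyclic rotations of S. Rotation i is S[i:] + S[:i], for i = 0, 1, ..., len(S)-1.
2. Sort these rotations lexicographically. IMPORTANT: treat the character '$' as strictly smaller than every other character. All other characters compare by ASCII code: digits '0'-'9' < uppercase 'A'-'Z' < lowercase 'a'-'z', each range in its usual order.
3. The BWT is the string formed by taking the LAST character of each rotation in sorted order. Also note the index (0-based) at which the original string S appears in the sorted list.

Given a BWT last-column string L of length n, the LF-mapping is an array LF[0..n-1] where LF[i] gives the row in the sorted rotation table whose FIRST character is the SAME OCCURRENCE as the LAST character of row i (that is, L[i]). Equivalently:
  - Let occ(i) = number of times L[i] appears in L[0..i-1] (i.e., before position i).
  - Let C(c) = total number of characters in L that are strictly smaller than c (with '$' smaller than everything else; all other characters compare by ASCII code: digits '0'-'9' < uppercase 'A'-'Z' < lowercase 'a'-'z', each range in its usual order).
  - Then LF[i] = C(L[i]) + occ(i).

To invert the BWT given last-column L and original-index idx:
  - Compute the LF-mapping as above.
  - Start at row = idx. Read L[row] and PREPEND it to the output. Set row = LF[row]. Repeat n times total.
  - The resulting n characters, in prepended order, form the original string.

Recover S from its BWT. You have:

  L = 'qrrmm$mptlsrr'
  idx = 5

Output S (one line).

LF mapping: 6 7 8 2 3 0 4 5 12 1 11 9 10
Walk LF starting at row 5, prepending L[row]:
  step 1: row=5, L[5]='$', prepend. Next row=LF[5]=0
  step 2: row=0, L[0]='q', prepend. Next row=LF[0]=6
  step 3: row=6, L[6]='m', prepend. Next row=LF[6]=4
  step 4: row=4, L[4]='m', prepend. Next row=LF[4]=3
  step 5: row=3, L[3]='m', prepend. Next row=LF[3]=2
  step 6: row=2, L[2]='r', prepend. Next row=LF[2]=8
  step 7: row=8, L[8]='t', prepend. Next row=LF[8]=12
  step 8: row=12, L[12]='r', prepend. Next row=LF[12]=10
  step 9: row=10, L[10]='s', prepend. Next row=LF[10]=11
  step 10: row=11, L[11]='r', prepend. Next row=LF[11]=9
  step 11: row=9, L[9]='l', prepend. Next row=LF[9]=1
  step 12: row=1, L[1]='r', prepend. Next row=LF[1]=7
  step 13: row=7, L[7]='p', prepend. Next row=LF[7]=5
Reversed output: prlrsrtrmmmq$

Answer: prlrsrtrmmmq$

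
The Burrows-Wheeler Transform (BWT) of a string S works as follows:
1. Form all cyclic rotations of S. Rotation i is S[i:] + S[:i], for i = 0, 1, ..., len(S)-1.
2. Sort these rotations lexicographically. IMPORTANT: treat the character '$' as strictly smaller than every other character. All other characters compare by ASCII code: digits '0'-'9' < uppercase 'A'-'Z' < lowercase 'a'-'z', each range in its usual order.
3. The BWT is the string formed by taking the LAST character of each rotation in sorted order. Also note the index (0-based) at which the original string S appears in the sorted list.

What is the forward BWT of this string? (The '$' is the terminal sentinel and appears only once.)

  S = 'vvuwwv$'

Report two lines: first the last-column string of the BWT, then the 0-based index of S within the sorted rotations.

All 7 rotations (rotation i = S[i:]+S[:i]):
  rot[0] = vvuwwv$
  rot[1] = vuwwv$v
  rot[2] = uwwv$vv
  rot[3] = wwv$vvu
  rot[4] = wv$vvuw
  rot[5] = v$vvuww
  rot[6] = $vvuwwv
Sorted (with $ < everything):
  sorted[0] = $vvuwwv  (last char: 'v')
  sorted[1] = uwwv$vv  (last char: 'v')
  sorted[2] = v$vvuww  (last char: 'w')
  sorted[3] = vuwwv$v  (last char: 'v')
  sorted[4] = vvuwwv$  (last char: '$')
  sorted[5] = wv$vvuw  (last char: 'w')
  sorted[6] = wwv$vvu  (last char: 'u')
Last column: vvwv$wu
Original string S is at sorted index 4

Answer: vvwv$wu
4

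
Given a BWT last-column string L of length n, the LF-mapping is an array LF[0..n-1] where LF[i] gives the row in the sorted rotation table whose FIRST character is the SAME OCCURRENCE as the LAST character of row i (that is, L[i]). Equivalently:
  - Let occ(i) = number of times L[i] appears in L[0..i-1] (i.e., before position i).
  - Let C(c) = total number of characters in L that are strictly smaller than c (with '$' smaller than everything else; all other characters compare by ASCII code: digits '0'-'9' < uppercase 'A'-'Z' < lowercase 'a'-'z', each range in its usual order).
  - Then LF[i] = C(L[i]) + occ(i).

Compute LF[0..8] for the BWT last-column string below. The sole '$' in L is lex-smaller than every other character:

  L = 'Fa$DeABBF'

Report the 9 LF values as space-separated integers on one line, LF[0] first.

Char counts: '$':1, 'A':1, 'B':2, 'D':1, 'F':2, 'a':1, 'e':1
C (first-col start): C('$')=0, C('A')=1, C('B')=2, C('D')=4, C('F')=5, C('a')=7, C('e')=8
L[0]='F': occ=0, LF[0]=C('F')+0=5+0=5
L[1]='a': occ=0, LF[1]=C('a')+0=7+0=7
L[2]='$': occ=0, LF[2]=C('$')+0=0+0=0
L[3]='D': occ=0, LF[3]=C('D')+0=4+0=4
L[4]='e': occ=0, LF[4]=C('e')+0=8+0=8
L[5]='A': occ=0, LF[5]=C('A')+0=1+0=1
L[6]='B': occ=0, LF[6]=C('B')+0=2+0=2
L[7]='B': occ=1, LF[7]=C('B')+1=2+1=3
L[8]='F': occ=1, LF[8]=C('F')+1=5+1=6

Answer: 5 7 0 4 8 1 2 3 6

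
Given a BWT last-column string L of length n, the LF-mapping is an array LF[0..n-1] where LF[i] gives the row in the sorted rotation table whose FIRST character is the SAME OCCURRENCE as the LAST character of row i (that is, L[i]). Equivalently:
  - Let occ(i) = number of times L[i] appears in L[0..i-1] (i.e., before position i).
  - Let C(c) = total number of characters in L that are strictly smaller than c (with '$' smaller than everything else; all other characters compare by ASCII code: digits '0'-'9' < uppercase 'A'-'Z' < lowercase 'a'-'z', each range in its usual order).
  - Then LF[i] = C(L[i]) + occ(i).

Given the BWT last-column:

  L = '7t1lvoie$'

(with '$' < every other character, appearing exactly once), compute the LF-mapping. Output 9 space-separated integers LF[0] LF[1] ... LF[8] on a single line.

Char counts: '$':1, '1':1, '7':1, 'e':1, 'i':1, 'l':1, 'o':1, 't':1, 'v':1
C (first-col start): C('$')=0, C('1')=1, C('7')=2, C('e')=3, C('i')=4, C('l')=5, C('o')=6, C('t')=7, C('v')=8
L[0]='7': occ=0, LF[0]=C('7')+0=2+0=2
L[1]='t': occ=0, LF[1]=C('t')+0=7+0=7
L[2]='1': occ=0, LF[2]=C('1')+0=1+0=1
L[3]='l': occ=0, LF[3]=C('l')+0=5+0=5
L[4]='v': occ=0, LF[4]=C('v')+0=8+0=8
L[5]='o': occ=0, LF[5]=C('o')+0=6+0=6
L[6]='i': occ=0, LF[6]=C('i')+0=4+0=4
L[7]='e': occ=0, LF[7]=C('e')+0=3+0=3
L[8]='$': occ=0, LF[8]=C('$')+0=0+0=0

Answer: 2 7 1 5 8 6 4 3 0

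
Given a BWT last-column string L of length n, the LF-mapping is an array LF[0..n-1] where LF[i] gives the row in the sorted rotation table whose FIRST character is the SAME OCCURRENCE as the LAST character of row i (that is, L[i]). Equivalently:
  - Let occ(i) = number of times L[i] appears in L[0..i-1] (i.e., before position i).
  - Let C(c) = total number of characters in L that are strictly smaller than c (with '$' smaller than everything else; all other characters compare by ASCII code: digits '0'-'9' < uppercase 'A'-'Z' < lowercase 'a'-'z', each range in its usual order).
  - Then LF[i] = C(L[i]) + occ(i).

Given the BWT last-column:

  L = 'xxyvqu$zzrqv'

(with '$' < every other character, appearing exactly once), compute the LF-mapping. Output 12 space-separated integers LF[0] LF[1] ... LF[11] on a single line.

Answer: 7 8 9 5 1 4 0 10 11 3 2 6

Derivation:
Char counts: '$':1, 'q':2, 'r':1, 'u':1, 'v':2, 'x':2, 'y':1, 'z':2
C (first-col start): C('$')=0, C('q')=1, C('r')=3, C('u')=4, C('v')=5, C('x')=7, C('y')=9, C('z')=10
L[0]='x': occ=0, LF[0]=C('x')+0=7+0=7
L[1]='x': occ=1, LF[1]=C('x')+1=7+1=8
L[2]='y': occ=0, LF[2]=C('y')+0=9+0=9
L[3]='v': occ=0, LF[3]=C('v')+0=5+0=5
L[4]='q': occ=0, LF[4]=C('q')+0=1+0=1
L[5]='u': occ=0, LF[5]=C('u')+0=4+0=4
L[6]='$': occ=0, LF[6]=C('$')+0=0+0=0
L[7]='z': occ=0, LF[7]=C('z')+0=10+0=10
L[8]='z': occ=1, LF[8]=C('z')+1=10+1=11
L[9]='r': occ=0, LF[9]=C('r')+0=3+0=3
L[10]='q': occ=1, LF[10]=C('q')+1=1+1=2
L[11]='v': occ=1, LF[11]=C('v')+1=5+1=6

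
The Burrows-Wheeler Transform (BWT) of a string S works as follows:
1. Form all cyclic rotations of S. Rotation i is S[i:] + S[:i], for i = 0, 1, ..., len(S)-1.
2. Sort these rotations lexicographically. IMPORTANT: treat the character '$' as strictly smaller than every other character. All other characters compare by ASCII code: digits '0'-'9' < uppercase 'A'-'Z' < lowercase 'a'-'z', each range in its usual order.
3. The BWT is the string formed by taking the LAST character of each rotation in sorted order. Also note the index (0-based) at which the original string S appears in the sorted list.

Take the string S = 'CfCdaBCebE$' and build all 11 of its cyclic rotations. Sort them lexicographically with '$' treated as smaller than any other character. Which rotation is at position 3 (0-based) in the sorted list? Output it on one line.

Answer: CebE$CfCdaB

Derivation:
All 11 rotations (rotation i = S[i:]+S[:i]):
  rot[0] = CfCdaBCebE$
  rot[1] = fCdaBCebE$C
  rot[2] = CdaBCebE$Cf
  rot[3] = daBCebE$CfC
  rot[4] = aBCebE$CfCd
  rot[5] = BCebE$CfCda
  rot[6] = CebE$CfCdaB
  rot[7] = ebE$CfCdaBC
  rot[8] = bE$CfCdaBCe
  rot[9] = E$CfCdaBCeb
  rot[10] = $CfCdaBCebE
Sorted (with $ < everything):
  sorted[0] = $CfCdaBCebE
  sorted[1] = BCebE$CfCda
  sorted[2] = CdaBCebE$Cf
  sorted[3] = CebE$CfCdaB
  sorted[4] = CfCdaBCebE$
  sorted[5] = E$CfCdaBCeb
  sorted[6] = aBCebE$CfCd
  sorted[7] = bE$CfCdaBCe
  sorted[8] = daBCebE$CfC
  sorted[9] = ebE$CfCdaBC
  sorted[10] = fCdaBCebE$C
sorted[3] = CebE$CfCdaB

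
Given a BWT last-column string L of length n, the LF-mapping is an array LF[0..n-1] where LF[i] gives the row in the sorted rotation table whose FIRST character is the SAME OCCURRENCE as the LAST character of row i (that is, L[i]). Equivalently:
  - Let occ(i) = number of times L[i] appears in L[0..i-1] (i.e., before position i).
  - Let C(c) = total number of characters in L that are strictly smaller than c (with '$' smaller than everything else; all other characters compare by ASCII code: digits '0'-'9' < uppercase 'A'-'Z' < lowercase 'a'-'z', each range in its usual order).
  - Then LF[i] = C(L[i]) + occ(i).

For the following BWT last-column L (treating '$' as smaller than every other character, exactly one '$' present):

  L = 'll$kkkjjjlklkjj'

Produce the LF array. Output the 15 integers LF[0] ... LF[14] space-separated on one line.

Answer: 11 12 0 6 7 8 1 2 3 13 9 14 10 4 5

Derivation:
Char counts: '$':1, 'j':5, 'k':5, 'l':4
C (first-col start): C('$')=0, C('j')=1, C('k')=6, C('l')=11
L[0]='l': occ=0, LF[0]=C('l')+0=11+0=11
L[1]='l': occ=1, LF[1]=C('l')+1=11+1=12
L[2]='$': occ=0, LF[2]=C('$')+0=0+0=0
L[3]='k': occ=0, LF[3]=C('k')+0=6+0=6
L[4]='k': occ=1, LF[4]=C('k')+1=6+1=7
L[5]='k': occ=2, LF[5]=C('k')+2=6+2=8
L[6]='j': occ=0, LF[6]=C('j')+0=1+0=1
L[7]='j': occ=1, LF[7]=C('j')+1=1+1=2
L[8]='j': occ=2, LF[8]=C('j')+2=1+2=3
L[9]='l': occ=2, LF[9]=C('l')+2=11+2=13
L[10]='k': occ=3, LF[10]=C('k')+3=6+3=9
L[11]='l': occ=3, LF[11]=C('l')+3=11+3=14
L[12]='k': occ=4, LF[12]=C('k')+4=6+4=10
L[13]='j': occ=3, LF[13]=C('j')+3=1+3=4
L[14]='j': occ=4, LF[14]=C('j')+4=1+4=5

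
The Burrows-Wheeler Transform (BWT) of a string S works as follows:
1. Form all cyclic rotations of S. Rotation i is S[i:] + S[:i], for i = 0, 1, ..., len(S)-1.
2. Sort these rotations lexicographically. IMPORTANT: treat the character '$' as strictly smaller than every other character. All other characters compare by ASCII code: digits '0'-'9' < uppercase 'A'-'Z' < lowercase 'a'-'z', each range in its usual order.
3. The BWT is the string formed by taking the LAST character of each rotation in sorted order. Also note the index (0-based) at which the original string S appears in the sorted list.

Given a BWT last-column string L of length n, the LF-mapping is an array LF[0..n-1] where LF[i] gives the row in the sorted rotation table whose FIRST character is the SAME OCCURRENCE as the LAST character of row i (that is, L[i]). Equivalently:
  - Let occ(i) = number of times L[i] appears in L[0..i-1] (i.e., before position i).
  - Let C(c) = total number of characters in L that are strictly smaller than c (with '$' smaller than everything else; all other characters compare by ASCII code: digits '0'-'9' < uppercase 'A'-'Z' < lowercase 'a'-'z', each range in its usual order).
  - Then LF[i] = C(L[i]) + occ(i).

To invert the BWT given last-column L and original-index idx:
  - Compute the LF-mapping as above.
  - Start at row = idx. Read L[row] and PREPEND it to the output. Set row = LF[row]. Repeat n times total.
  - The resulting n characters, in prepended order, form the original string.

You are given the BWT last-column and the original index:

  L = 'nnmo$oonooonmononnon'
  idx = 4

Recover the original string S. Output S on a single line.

LF mapping: 3 4 1 11 0 12 13 5 14 15 16 6 2 17 7 18 8 9 19 10
Walk LF starting at row 4, prepending L[row]:
  step 1: row=4, L[4]='$', prepend. Next row=LF[4]=0
  step 2: row=0, L[0]='n', prepend. Next row=LF[0]=3
  step 3: row=3, L[3]='o', prepend. Next row=LF[3]=11
  step 4: row=11, L[11]='n', prepend. Next row=LF[11]=6
  step 5: row=6, L[6]='o', prepend. Next row=LF[6]=13
  step 6: row=13, L[13]='o', prepend. Next row=LF[13]=17
  step 7: row=17, L[17]='n', prepend. Next row=LF[17]=9
  step 8: row=9, L[9]='o', prepend. Next row=LF[9]=15
  step 9: row=15, L[15]='o', prepend. Next row=LF[15]=18
  step 10: row=18, L[18]='o', prepend. Next row=LF[18]=19
  step 11: row=19, L[19]='n', prepend. Next row=LF[19]=10
  step 12: row=10, L[10]='o', prepend. Next row=LF[10]=16
  step 13: row=16, L[16]='n', prepend. Next row=LF[16]=8
  step 14: row=8, L[8]='o', prepend. Next row=LF[8]=14
  step 15: row=14, L[14]='n', prepend. Next row=LF[14]=7
  step 16: row=7, L[7]='n', prepend. Next row=LF[7]=5
  step 17: row=5, L[5]='o', prepend. Next row=LF[5]=12
  step 18: row=12, L[12]='m', prepend. Next row=LF[12]=2
  step 19: row=2, L[2]='m', prepend. Next row=LF[2]=1
  step 20: row=1, L[1]='n', prepend. Next row=LF[1]=4
Reversed output: nmmonnononooonoonon$

Answer: nmmonnononooonoonon$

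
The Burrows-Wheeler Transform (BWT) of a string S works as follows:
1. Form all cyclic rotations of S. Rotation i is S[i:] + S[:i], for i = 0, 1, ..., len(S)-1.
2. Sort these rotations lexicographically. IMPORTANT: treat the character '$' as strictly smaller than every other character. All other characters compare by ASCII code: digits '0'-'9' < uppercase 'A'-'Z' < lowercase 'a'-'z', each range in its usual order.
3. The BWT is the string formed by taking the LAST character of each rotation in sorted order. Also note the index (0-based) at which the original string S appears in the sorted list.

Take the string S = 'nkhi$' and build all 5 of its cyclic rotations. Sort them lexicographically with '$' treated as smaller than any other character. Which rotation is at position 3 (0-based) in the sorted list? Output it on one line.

All 5 rotations (rotation i = S[i:]+S[:i]):
  rot[0] = nkhi$
  rot[1] = khi$n
  rot[2] = hi$nk
  rot[3] = i$nkh
  rot[4] = $nkhi
Sorted (with $ < everything):
  sorted[0] = $nkhi
  sorted[1] = hi$nk
  sorted[2] = i$nkh
  sorted[3] = khi$n
  sorted[4] = nkhi$
sorted[3] = khi$n

Answer: khi$n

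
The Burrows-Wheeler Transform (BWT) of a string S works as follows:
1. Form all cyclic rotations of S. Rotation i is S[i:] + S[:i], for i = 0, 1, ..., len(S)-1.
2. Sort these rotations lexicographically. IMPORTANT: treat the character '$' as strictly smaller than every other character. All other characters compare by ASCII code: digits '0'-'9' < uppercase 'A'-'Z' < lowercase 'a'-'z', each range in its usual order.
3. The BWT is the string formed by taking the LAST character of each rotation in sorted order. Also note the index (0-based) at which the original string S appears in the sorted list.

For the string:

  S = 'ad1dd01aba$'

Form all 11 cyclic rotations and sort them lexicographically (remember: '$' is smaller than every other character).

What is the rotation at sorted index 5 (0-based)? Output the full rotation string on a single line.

Answer: aba$ad1dd01

Derivation:
All 11 rotations (rotation i = S[i:]+S[:i]):
  rot[0] = ad1dd01aba$
  rot[1] = d1dd01aba$a
  rot[2] = 1dd01aba$ad
  rot[3] = dd01aba$ad1
  rot[4] = d01aba$ad1d
  rot[5] = 01aba$ad1dd
  rot[6] = 1aba$ad1dd0
  rot[7] = aba$ad1dd01
  rot[8] = ba$ad1dd01a
  rot[9] = a$ad1dd01ab
  rot[10] = $ad1dd01aba
Sorted (with $ < everything):
  sorted[0] = $ad1dd01aba
  sorted[1] = 01aba$ad1dd
  sorted[2] = 1aba$ad1dd0
  sorted[3] = 1dd01aba$ad
  sorted[4] = a$ad1dd01ab
  sorted[5] = aba$ad1dd01
  sorted[6] = ad1dd01aba$
  sorted[7] = ba$ad1dd01a
  sorted[8] = d01aba$ad1d
  sorted[9] = d1dd01aba$a
  sorted[10] = dd01aba$ad1
sorted[5] = aba$ad1dd01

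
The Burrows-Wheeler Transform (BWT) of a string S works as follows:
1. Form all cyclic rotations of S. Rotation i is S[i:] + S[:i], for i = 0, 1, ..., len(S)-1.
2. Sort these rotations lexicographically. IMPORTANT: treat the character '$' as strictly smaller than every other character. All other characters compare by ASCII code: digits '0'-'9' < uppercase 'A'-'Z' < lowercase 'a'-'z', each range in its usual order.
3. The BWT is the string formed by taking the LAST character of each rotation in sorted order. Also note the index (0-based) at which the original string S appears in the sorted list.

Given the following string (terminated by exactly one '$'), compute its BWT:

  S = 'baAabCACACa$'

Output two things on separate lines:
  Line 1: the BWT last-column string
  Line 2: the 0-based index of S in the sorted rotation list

Answer: aCCabAACbAa$
11

Derivation:
All 12 rotations (rotation i = S[i:]+S[:i]):
  rot[0] = baAabCACACa$
  rot[1] = aAabCACACa$b
  rot[2] = AabCACACa$ba
  rot[3] = abCACACa$baA
  rot[4] = bCACACa$baAa
  rot[5] = CACACa$baAab
  rot[6] = ACACa$baAabC
  rot[7] = CACa$baAabCA
  rot[8] = ACa$baAabCAC
  rot[9] = Ca$baAabCACA
  rot[10] = a$baAabCACAC
  rot[11] = $baAabCACACa
Sorted (with $ < everything):
  sorted[0] = $baAabCACACa  (last char: 'a')
  sorted[1] = ACACa$baAabC  (last char: 'C')
  sorted[2] = ACa$baAabCAC  (last char: 'C')
  sorted[3] = AabCACACa$ba  (last char: 'a')
  sorted[4] = CACACa$baAab  (last char: 'b')
  sorted[5] = CACa$baAabCA  (last char: 'A')
  sorted[6] = Ca$baAabCACA  (last char: 'A')
  sorted[7] = a$baAabCACAC  (last char: 'C')
  sorted[8] = aAabCACACa$b  (last char: 'b')
  sorted[9] = abCACACa$baA  (last char: 'A')
  sorted[10] = bCACACa$baAa  (last char: 'a')
  sorted[11] = baAabCACACa$  (last char: '$')
Last column: aCCabAACbAa$
Original string S is at sorted index 11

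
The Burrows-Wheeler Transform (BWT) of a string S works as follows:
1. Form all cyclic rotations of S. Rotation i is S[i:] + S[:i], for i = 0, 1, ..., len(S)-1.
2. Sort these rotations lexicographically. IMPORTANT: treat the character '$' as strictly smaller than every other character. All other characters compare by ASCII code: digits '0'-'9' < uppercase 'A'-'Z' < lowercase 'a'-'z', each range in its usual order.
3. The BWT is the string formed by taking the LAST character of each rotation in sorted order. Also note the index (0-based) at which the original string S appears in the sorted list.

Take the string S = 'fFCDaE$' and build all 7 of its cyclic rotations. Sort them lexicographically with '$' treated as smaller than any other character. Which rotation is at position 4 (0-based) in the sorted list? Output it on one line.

Answer: FCDaE$f

Derivation:
All 7 rotations (rotation i = S[i:]+S[:i]):
  rot[0] = fFCDaE$
  rot[1] = FCDaE$f
  rot[2] = CDaE$fF
  rot[3] = DaE$fFC
  rot[4] = aE$fFCD
  rot[5] = E$fFCDa
  rot[6] = $fFCDaE
Sorted (with $ < everything):
  sorted[0] = $fFCDaE
  sorted[1] = CDaE$fF
  sorted[2] = DaE$fFC
  sorted[3] = E$fFCDa
  sorted[4] = FCDaE$f
  sorted[5] = aE$fFCD
  sorted[6] = fFCDaE$
sorted[4] = FCDaE$f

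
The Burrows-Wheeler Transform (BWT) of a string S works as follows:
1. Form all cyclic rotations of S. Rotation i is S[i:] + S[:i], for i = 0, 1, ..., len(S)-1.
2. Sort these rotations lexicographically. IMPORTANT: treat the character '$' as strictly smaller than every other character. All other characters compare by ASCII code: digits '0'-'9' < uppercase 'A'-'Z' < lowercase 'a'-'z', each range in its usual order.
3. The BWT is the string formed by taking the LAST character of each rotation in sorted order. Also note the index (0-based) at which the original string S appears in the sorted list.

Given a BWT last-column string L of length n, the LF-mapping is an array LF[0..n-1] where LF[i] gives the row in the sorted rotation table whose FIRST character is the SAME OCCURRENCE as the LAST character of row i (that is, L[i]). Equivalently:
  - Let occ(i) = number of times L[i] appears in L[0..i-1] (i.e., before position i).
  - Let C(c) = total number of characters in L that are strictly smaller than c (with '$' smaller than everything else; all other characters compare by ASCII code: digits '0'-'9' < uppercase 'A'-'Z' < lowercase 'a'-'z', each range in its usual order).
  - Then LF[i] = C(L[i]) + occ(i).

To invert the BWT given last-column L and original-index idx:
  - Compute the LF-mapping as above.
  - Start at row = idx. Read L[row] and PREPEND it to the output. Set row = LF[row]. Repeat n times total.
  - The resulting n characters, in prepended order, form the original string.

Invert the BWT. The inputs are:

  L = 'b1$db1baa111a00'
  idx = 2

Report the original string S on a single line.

LF mapping: 11 3 0 14 12 4 13 8 9 5 6 7 10 1 2
Walk LF starting at row 2, prepending L[row]:
  step 1: row=2, L[2]='$', prepend. Next row=LF[2]=0
  step 2: row=0, L[0]='b', prepend. Next row=LF[0]=11
  step 3: row=11, L[11]='1', prepend. Next row=LF[11]=7
  step 4: row=7, L[7]='a', prepend. Next row=LF[7]=8
  step 5: row=8, L[8]='a', prepend. Next row=LF[8]=9
  step 6: row=9, L[9]='1', prepend. Next row=LF[9]=5
  step 7: row=5, L[5]='1', prepend. Next row=LF[5]=4
  step 8: row=4, L[4]='b', prepend. Next row=LF[4]=12
  step 9: row=12, L[12]='a', prepend. Next row=LF[12]=10
  step 10: row=10, L[10]='1', prepend. Next row=LF[10]=6
  step 11: row=6, L[6]='b', prepend. Next row=LF[6]=13
  step 12: row=13, L[13]='0', prepend. Next row=LF[13]=1
  step 13: row=1, L[1]='1', prepend. Next row=LF[1]=3
  step 14: row=3, L[3]='d', prepend. Next row=LF[3]=14
  step 15: row=14, L[14]='0', prepend. Next row=LF[14]=2
Reversed output: 0d10b1ab11aa1b$

Answer: 0d10b1ab11aa1b$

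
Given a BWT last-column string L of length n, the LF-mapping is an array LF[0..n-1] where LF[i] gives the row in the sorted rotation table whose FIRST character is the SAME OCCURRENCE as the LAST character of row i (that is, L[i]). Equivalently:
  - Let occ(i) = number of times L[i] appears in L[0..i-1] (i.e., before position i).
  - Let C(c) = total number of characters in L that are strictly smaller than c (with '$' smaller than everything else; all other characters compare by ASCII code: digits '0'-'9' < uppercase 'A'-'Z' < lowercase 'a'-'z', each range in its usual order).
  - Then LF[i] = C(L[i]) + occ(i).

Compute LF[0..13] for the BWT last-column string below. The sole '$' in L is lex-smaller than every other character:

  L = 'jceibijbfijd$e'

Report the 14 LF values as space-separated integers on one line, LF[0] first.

Char counts: '$':1, 'b':2, 'c':1, 'd':1, 'e':2, 'f':1, 'i':3, 'j':3
C (first-col start): C('$')=0, C('b')=1, C('c')=3, C('d')=4, C('e')=5, C('f')=7, C('i')=8, C('j')=11
L[0]='j': occ=0, LF[0]=C('j')+0=11+0=11
L[1]='c': occ=0, LF[1]=C('c')+0=3+0=3
L[2]='e': occ=0, LF[2]=C('e')+0=5+0=5
L[3]='i': occ=0, LF[3]=C('i')+0=8+0=8
L[4]='b': occ=0, LF[4]=C('b')+0=1+0=1
L[5]='i': occ=1, LF[5]=C('i')+1=8+1=9
L[6]='j': occ=1, LF[6]=C('j')+1=11+1=12
L[7]='b': occ=1, LF[7]=C('b')+1=1+1=2
L[8]='f': occ=0, LF[8]=C('f')+0=7+0=7
L[9]='i': occ=2, LF[9]=C('i')+2=8+2=10
L[10]='j': occ=2, LF[10]=C('j')+2=11+2=13
L[11]='d': occ=0, LF[11]=C('d')+0=4+0=4
L[12]='$': occ=0, LF[12]=C('$')+0=0+0=0
L[13]='e': occ=1, LF[13]=C('e')+1=5+1=6

Answer: 11 3 5 8 1 9 12 2 7 10 13 4 0 6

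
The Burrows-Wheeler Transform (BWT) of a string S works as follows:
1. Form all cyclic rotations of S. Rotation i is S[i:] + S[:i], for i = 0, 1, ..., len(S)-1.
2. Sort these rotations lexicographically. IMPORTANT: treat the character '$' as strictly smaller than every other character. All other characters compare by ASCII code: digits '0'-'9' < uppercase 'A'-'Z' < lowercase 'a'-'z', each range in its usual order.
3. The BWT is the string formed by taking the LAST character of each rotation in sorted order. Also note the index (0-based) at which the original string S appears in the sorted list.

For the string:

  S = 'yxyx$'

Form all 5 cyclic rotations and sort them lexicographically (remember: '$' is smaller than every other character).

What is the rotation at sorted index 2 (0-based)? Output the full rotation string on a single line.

All 5 rotations (rotation i = S[i:]+S[:i]):
  rot[0] = yxyx$
  rot[1] = xyx$y
  rot[2] = yx$yx
  rot[3] = x$yxy
  rot[4] = $yxyx
Sorted (with $ < everything):
  sorted[0] = $yxyx
  sorted[1] = x$yxy
  sorted[2] = xyx$y
  sorted[3] = yx$yx
  sorted[4] = yxyx$
sorted[2] = xyx$y

Answer: xyx$y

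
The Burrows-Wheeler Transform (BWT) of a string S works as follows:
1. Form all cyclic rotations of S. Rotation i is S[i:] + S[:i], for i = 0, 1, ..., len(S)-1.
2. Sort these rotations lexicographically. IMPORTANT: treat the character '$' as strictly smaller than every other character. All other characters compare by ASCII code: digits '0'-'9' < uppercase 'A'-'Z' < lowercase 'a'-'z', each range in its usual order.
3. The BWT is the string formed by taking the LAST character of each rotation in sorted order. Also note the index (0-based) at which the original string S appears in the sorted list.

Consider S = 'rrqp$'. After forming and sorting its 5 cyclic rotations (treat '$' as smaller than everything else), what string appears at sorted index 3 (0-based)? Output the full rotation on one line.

All 5 rotations (rotation i = S[i:]+S[:i]):
  rot[0] = rrqp$
  rot[1] = rqp$r
  rot[2] = qp$rr
  rot[3] = p$rrq
  rot[4] = $rrqp
Sorted (with $ < everything):
  sorted[0] = $rrqp
  sorted[1] = p$rrq
  sorted[2] = qp$rr
  sorted[3] = rqp$r
  sorted[4] = rrqp$
sorted[3] = rqp$r

Answer: rqp$r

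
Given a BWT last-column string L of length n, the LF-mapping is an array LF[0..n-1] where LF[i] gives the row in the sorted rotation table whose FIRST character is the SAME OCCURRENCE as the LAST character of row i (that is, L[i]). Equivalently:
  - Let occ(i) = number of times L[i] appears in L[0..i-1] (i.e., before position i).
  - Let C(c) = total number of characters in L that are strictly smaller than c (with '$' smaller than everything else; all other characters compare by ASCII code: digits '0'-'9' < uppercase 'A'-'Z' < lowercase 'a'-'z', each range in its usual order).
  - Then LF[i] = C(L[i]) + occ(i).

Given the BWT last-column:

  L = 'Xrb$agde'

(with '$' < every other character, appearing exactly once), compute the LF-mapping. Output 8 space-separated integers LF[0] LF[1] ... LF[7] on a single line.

Char counts: '$':1, 'X':1, 'a':1, 'b':1, 'd':1, 'e':1, 'g':1, 'r':1
C (first-col start): C('$')=0, C('X')=1, C('a')=2, C('b')=3, C('d')=4, C('e')=5, C('g')=6, C('r')=7
L[0]='X': occ=0, LF[0]=C('X')+0=1+0=1
L[1]='r': occ=0, LF[1]=C('r')+0=7+0=7
L[2]='b': occ=0, LF[2]=C('b')+0=3+0=3
L[3]='$': occ=0, LF[3]=C('$')+0=0+0=0
L[4]='a': occ=0, LF[4]=C('a')+0=2+0=2
L[5]='g': occ=0, LF[5]=C('g')+0=6+0=6
L[6]='d': occ=0, LF[6]=C('d')+0=4+0=4
L[7]='e': occ=0, LF[7]=C('e')+0=5+0=5

Answer: 1 7 3 0 2 6 4 5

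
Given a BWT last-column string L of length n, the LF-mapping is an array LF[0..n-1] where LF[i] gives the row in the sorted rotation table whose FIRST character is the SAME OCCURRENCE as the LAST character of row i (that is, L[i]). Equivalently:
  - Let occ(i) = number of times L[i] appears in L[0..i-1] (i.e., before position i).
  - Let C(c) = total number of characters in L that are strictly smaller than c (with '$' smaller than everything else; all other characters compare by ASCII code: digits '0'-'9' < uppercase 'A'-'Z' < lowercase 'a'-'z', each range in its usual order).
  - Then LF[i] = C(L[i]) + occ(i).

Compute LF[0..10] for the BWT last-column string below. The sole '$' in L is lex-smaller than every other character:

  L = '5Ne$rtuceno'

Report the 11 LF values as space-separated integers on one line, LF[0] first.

Answer: 1 2 4 0 8 9 10 3 5 6 7

Derivation:
Char counts: '$':1, '5':1, 'N':1, 'c':1, 'e':2, 'n':1, 'o':1, 'r':1, 't':1, 'u':1
C (first-col start): C('$')=0, C('5')=1, C('N')=2, C('c')=3, C('e')=4, C('n')=6, C('o')=7, C('r')=8, C('t')=9, C('u')=10
L[0]='5': occ=0, LF[0]=C('5')+0=1+0=1
L[1]='N': occ=0, LF[1]=C('N')+0=2+0=2
L[2]='e': occ=0, LF[2]=C('e')+0=4+0=4
L[3]='$': occ=0, LF[3]=C('$')+0=0+0=0
L[4]='r': occ=0, LF[4]=C('r')+0=8+0=8
L[5]='t': occ=0, LF[5]=C('t')+0=9+0=9
L[6]='u': occ=0, LF[6]=C('u')+0=10+0=10
L[7]='c': occ=0, LF[7]=C('c')+0=3+0=3
L[8]='e': occ=1, LF[8]=C('e')+1=4+1=5
L[9]='n': occ=0, LF[9]=C('n')+0=6+0=6
L[10]='o': occ=0, LF[10]=C('o')+0=7+0=7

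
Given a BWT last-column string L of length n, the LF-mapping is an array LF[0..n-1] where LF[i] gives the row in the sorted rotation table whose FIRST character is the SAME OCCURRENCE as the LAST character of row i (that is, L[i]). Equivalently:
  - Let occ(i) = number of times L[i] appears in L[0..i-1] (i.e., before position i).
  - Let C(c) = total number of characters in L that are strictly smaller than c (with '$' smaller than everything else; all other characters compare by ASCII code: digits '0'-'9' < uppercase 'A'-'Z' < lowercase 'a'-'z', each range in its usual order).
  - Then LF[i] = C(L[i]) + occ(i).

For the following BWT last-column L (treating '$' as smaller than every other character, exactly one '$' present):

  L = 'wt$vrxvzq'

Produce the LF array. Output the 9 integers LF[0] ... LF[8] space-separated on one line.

Answer: 6 3 0 4 2 7 5 8 1

Derivation:
Char counts: '$':1, 'q':1, 'r':1, 't':1, 'v':2, 'w':1, 'x':1, 'z':1
C (first-col start): C('$')=0, C('q')=1, C('r')=2, C('t')=3, C('v')=4, C('w')=6, C('x')=7, C('z')=8
L[0]='w': occ=0, LF[0]=C('w')+0=6+0=6
L[1]='t': occ=0, LF[1]=C('t')+0=3+0=3
L[2]='$': occ=0, LF[2]=C('$')+0=0+0=0
L[3]='v': occ=0, LF[3]=C('v')+0=4+0=4
L[4]='r': occ=0, LF[4]=C('r')+0=2+0=2
L[5]='x': occ=0, LF[5]=C('x')+0=7+0=7
L[6]='v': occ=1, LF[6]=C('v')+1=4+1=5
L[7]='z': occ=0, LF[7]=C('z')+0=8+0=8
L[8]='q': occ=0, LF[8]=C('q')+0=1+0=1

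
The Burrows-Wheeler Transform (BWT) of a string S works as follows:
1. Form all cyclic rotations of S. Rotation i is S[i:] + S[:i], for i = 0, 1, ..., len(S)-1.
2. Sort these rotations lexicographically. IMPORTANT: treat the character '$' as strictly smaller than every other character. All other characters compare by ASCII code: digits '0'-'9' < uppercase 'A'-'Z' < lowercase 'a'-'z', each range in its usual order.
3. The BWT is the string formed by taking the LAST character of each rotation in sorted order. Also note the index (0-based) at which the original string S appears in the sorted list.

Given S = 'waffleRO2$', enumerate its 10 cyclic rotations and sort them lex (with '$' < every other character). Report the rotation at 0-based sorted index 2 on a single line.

All 10 rotations (rotation i = S[i:]+S[:i]):
  rot[0] = waffleRO2$
  rot[1] = affleRO2$w
  rot[2] = ffleRO2$wa
  rot[3] = fleRO2$waf
  rot[4] = leRO2$waff
  rot[5] = eRO2$waffl
  rot[6] = RO2$waffle
  rot[7] = O2$waffleR
  rot[8] = 2$waffleRO
  rot[9] = $waffleRO2
Sorted (with $ < everything):
  sorted[0] = $waffleRO2
  sorted[1] = 2$waffleRO
  sorted[2] = O2$waffleR
  sorted[3] = RO2$waffle
  sorted[4] = affleRO2$w
  sorted[5] = eRO2$waffl
  sorted[6] = ffleRO2$wa
  sorted[7] = fleRO2$waf
  sorted[8] = leRO2$waff
  sorted[9] = waffleRO2$
sorted[2] = O2$waffleR

Answer: O2$waffleR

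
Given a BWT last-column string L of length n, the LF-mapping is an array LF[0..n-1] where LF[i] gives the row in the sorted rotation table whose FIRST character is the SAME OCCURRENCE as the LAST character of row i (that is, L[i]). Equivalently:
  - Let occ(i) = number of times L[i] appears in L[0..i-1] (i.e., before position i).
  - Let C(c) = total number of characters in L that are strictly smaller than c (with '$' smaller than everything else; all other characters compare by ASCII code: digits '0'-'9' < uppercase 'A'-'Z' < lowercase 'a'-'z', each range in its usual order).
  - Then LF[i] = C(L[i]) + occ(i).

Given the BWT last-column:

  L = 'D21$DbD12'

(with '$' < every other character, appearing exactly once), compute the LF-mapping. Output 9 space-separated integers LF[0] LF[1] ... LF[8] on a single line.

Char counts: '$':1, '1':2, '2':2, 'D':3, 'b':1
C (first-col start): C('$')=0, C('1')=1, C('2')=3, C('D')=5, C('b')=8
L[0]='D': occ=0, LF[0]=C('D')+0=5+0=5
L[1]='2': occ=0, LF[1]=C('2')+0=3+0=3
L[2]='1': occ=0, LF[2]=C('1')+0=1+0=1
L[3]='$': occ=0, LF[3]=C('$')+0=0+0=0
L[4]='D': occ=1, LF[4]=C('D')+1=5+1=6
L[5]='b': occ=0, LF[5]=C('b')+0=8+0=8
L[6]='D': occ=2, LF[6]=C('D')+2=5+2=7
L[7]='1': occ=1, LF[7]=C('1')+1=1+1=2
L[8]='2': occ=1, LF[8]=C('2')+1=3+1=4

Answer: 5 3 1 0 6 8 7 2 4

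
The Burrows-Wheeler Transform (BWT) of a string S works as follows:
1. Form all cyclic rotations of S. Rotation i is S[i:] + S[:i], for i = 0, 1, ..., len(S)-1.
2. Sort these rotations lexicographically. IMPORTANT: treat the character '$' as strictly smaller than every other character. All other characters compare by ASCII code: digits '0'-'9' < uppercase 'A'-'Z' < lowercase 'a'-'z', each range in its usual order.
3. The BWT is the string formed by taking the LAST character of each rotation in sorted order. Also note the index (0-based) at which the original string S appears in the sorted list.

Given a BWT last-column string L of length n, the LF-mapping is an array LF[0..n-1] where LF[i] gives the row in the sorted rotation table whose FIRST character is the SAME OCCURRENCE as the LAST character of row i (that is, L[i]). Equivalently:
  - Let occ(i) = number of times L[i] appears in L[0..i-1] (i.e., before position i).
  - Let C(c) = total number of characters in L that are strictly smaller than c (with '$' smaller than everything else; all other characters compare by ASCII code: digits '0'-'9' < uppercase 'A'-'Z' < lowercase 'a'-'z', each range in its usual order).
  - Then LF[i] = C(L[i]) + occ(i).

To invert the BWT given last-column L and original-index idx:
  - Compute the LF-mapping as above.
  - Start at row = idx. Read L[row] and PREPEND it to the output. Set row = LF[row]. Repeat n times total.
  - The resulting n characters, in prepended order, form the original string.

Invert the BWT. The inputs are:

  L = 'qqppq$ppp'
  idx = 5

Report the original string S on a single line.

Answer: pqpqpppq$

Derivation:
LF mapping: 6 7 1 2 8 0 3 4 5
Walk LF starting at row 5, prepending L[row]:
  step 1: row=5, L[5]='$', prepend. Next row=LF[5]=0
  step 2: row=0, L[0]='q', prepend. Next row=LF[0]=6
  step 3: row=6, L[6]='p', prepend. Next row=LF[6]=3
  step 4: row=3, L[3]='p', prepend. Next row=LF[3]=2
  step 5: row=2, L[2]='p', prepend. Next row=LF[2]=1
  step 6: row=1, L[1]='q', prepend. Next row=LF[1]=7
  step 7: row=7, L[7]='p', prepend. Next row=LF[7]=4
  step 8: row=4, L[4]='q', prepend. Next row=LF[4]=8
  step 9: row=8, L[8]='p', prepend. Next row=LF[8]=5
Reversed output: pqpqpppq$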